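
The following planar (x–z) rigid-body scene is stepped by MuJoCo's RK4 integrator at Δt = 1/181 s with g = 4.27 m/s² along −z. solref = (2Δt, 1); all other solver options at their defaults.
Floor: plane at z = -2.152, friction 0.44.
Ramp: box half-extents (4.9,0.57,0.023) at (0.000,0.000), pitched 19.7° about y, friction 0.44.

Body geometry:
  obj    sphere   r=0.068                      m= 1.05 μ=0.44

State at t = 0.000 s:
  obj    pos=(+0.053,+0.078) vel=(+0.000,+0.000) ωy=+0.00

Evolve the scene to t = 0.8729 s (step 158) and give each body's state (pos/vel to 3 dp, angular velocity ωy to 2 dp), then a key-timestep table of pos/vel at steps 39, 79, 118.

State at t = 0.8729 s:
  obj    pos=(+0.422,-0.054) vel=(+0.845,-0.303) ωy=+13.20

Key-timestep trajectory:
   step    t(s)  obj.x    obj.z    obj.vx   obj.vz 
     39  0.2155   +0.075  +0.070  +0.209  -0.075
     79  0.4365   +0.145  +0.045  +0.423  -0.151
    118  0.6519   +0.259  +0.004  +0.631  -0.226


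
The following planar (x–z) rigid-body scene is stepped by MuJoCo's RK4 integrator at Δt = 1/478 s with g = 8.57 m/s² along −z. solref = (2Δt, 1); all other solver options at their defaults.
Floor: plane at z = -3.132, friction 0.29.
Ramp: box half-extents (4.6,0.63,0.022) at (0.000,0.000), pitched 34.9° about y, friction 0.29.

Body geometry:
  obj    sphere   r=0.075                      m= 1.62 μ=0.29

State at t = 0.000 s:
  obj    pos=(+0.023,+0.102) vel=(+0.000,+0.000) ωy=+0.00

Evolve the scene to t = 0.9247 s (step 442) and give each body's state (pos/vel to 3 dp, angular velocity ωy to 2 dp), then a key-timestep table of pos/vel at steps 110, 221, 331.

State at t = 0.9247 s:
  obj    pos=(+1.251,-0.755) vel=(+2.656,-1.853) ωy=+43.18

Key-timestep trajectory:
   step    t(s)  obj.x    obj.z    obj.vx   obj.vz 
    110  0.2301   +0.099  +0.049  +0.661  -0.461
    221  0.4623   +0.330  -0.112  +1.328  -0.927
    331  0.6925   +0.712  -0.378  +1.989  -1.388


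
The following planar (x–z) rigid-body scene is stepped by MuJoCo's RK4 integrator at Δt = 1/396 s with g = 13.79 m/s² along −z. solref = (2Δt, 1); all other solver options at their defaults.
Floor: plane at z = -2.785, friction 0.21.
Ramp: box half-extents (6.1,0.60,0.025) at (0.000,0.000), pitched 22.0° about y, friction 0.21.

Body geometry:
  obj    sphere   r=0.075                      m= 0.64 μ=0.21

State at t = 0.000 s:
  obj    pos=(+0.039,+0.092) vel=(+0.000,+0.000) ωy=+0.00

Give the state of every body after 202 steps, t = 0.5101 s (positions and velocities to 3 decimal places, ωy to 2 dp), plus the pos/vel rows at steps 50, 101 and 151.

State at t = 0.5101 s:
  obj    pos=(+0.484,-0.088) vel=(+1.745,-0.705) ωy=+25.09

Key-timestep trajectory:
   step    t(s)  obj.x    obj.z    obj.vx   obj.vz 
     50  0.1263   +0.066  +0.081  +0.432  -0.175
    101  0.2551   +0.150  +0.047  +0.873  -0.353
    151  0.3813   +0.288  -0.008  +1.305  -0.527


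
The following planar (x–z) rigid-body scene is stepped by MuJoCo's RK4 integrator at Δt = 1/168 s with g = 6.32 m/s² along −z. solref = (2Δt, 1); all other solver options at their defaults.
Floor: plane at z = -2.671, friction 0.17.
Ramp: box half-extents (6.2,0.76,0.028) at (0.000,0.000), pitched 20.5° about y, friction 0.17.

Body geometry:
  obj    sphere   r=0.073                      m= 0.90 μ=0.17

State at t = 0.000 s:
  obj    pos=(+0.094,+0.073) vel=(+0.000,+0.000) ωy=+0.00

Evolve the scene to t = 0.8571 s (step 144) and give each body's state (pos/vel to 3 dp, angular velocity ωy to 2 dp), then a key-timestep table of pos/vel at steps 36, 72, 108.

State at t = 0.8571 s:
  obj    pos=(+0.638,-0.131) vel=(+1.269,-0.475) ωy=+18.56

Key-timestep trajectory:
   step    t(s)  obj.x    obj.z    obj.vx   obj.vz 
     36  0.2143   +0.128  +0.060  +0.317  -0.119
     72  0.4286   +0.230  +0.022  +0.635  -0.237
    108  0.6429   +0.400  -0.042  +0.952  -0.356


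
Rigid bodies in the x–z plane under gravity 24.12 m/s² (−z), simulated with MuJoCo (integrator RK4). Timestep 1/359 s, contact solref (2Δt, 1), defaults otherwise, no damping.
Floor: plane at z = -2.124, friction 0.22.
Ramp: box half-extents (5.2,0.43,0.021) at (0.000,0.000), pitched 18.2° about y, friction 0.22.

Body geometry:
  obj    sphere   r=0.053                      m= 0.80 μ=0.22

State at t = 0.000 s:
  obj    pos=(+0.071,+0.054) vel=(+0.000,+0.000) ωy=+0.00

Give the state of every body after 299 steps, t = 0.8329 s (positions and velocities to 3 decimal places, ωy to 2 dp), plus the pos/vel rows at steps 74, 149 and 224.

State at t = 0.8329 s:
  obj    pos=(+1.844,-0.528) vel=(+4.258,-1.400) ωy=+84.55

Key-timestep trajectory:
   step    t(s)  obj.x    obj.z    obj.vx   obj.vz 
     74  0.2061   +0.180  +0.019  +1.054  -0.346
    149  0.4150   +0.511  -0.090  +2.122  -0.698
    224  0.6240   +1.066  -0.273  +3.190  -1.049


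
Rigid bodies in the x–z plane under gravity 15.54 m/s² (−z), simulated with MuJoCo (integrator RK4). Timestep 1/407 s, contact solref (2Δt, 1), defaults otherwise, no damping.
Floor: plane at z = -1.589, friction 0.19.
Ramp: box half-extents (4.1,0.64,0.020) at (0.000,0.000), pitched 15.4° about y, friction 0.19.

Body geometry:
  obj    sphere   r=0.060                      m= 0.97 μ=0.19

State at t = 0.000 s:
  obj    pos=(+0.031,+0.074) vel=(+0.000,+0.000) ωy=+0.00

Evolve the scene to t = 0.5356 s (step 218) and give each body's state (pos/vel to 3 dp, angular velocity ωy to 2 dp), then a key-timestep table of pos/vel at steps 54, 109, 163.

State at t = 0.5356 s:
  obj    pos=(+0.439,-0.038) vel=(+1.522,-0.419) ωy=+26.31

Key-timestep trajectory:
   step    t(s)  obj.x    obj.z    obj.vx   obj.vz 
     54  0.1327   +0.056  +0.068  +0.377  -0.104
    109  0.2678   +0.133  +0.046  +0.761  -0.210
    163  0.4005   +0.259  +0.012  +1.138  -0.314


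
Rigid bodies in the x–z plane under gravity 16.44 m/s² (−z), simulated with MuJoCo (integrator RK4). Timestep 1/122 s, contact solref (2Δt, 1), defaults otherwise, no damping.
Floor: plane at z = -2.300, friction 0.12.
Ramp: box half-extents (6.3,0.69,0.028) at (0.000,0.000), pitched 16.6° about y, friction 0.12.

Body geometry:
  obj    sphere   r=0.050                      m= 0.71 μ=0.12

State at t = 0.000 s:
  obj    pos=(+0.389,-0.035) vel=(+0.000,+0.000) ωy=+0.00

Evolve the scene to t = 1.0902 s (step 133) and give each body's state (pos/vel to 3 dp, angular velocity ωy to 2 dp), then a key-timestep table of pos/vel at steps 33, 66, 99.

State at t = 1.0902 s:
  obj    pos=(+2.300,-0.604) vel=(+3.505,-1.045) ωy=+73.12

Key-timestep trajectory:
   step    t(s)  obj.x    obj.z    obj.vx   obj.vz 
     33  0.2705   +0.507  -0.070  +0.870  -0.259
     66  0.5410   +0.860  -0.175  +1.740  -0.519
     99  0.8115   +1.448  -0.350  +2.609  -0.778


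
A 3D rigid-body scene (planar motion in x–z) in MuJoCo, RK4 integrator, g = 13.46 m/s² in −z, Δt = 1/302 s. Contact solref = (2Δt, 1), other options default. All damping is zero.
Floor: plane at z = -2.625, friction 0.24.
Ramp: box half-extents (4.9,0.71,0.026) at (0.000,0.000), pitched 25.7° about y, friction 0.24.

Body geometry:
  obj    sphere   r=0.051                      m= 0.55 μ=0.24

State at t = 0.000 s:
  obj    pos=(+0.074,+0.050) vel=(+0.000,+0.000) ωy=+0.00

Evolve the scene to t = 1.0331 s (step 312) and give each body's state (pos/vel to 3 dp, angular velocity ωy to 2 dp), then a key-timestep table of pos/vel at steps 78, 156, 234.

State at t = 1.0331 s:
  obj    pos=(+2.079,-0.915) vel=(+3.881,-1.868) ωy=+84.45

Key-timestep trajectory:
   step    t(s)  obj.x    obj.z    obj.vx   obj.vz 
     78  0.2583   +0.199  -0.010  +0.970  -0.467
    156  0.5166   +0.575  -0.191  +1.941  -0.934
    234  0.7748   +1.202  -0.493  +2.911  -1.401


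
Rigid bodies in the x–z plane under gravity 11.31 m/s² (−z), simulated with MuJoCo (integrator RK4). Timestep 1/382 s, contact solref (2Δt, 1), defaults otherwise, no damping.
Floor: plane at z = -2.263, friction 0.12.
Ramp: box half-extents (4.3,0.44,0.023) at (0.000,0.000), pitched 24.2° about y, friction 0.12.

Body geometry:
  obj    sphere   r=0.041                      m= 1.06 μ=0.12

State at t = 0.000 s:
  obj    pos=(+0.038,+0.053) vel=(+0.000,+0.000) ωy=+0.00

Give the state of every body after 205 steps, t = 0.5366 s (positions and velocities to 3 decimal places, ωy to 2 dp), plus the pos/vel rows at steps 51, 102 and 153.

State at t = 0.5366 s:
  obj    pos=(+0.485,-0.148) vel=(+1.664,-0.747) ωy=+40.48

Key-timestep trajectory:
   step    t(s)  obj.x    obj.z    obj.vx   obj.vz 
     51  0.1335   +0.066  +0.041  +0.416  -0.181
    102  0.2670   +0.149  +0.003  +0.826  -0.377
    153  0.4005   +0.287  -0.059  +1.241  -0.560


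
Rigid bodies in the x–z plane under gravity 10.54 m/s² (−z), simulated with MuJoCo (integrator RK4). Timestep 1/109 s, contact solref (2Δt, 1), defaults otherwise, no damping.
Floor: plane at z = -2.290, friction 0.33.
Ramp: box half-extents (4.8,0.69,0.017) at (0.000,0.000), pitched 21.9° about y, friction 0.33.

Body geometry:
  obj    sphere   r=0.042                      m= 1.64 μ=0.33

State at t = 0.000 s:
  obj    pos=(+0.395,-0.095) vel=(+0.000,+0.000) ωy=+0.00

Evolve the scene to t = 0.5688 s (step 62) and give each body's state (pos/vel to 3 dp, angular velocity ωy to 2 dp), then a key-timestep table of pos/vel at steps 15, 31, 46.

State at t = 0.5688 s:
  obj    pos=(+0.817,-0.265) vel=(+1.482,-0.596) ωy=+38.01

Key-timestep trajectory:
   step    t(s)  obj.x    obj.z    obj.vx   obj.vz 
     15  0.1376   +0.420  -0.105  +0.359  -0.144
     31  0.2844   +0.500  -0.138  +0.741  -0.298
     46  0.4220   +0.627  -0.189  +1.100  -0.442


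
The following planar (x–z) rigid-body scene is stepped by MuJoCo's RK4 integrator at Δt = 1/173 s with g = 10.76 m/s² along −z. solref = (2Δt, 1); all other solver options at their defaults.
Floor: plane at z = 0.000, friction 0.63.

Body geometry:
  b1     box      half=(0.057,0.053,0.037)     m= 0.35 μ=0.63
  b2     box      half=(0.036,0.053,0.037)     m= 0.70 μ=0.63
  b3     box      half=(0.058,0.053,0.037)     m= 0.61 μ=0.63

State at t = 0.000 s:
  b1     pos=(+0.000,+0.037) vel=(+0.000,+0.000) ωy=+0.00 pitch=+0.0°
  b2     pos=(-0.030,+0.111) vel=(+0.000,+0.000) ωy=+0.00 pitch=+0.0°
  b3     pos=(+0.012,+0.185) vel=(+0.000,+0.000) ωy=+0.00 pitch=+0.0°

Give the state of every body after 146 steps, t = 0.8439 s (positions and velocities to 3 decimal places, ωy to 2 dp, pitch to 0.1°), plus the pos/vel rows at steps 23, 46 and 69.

State at t = 0.8439 s:
  b1     pos=(+0.000,+0.037) vel=(+0.000,+0.000) ωy=+0.00 pitch=+0.0°
  b2     pos=(-0.030,+0.111) vel=(+0.000,+0.000) ωy=+0.00 pitch=+0.0°
  b3     pos=(+0.149,+0.037) vel=(+0.000,+0.000) ωy=+0.00 pitch=+180.0°

Key-timestep trajectory:
   step    t(s)  b1.x    b1.z    b1.vx   b1.vz   b2.x    b2.z    b2.vx   b2.vz   b3.x    b3.z    b3.vx   b3.vz 
     23  0.1329   +0.000  +0.037  -0.001  +0.000   -0.030  +0.111  -0.001  +0.000   +0.020  +0.182  +0.143  -0.061
     46  0.2659   +0.000  +0.037  -0.003  -0.002   -0.030  +0.111  -0.002  -0.001   +0.050  +0.139  +0.312  -0.733
     69  0.3988   +0.000  +0.037  +0.000  +0.000   -0.030  +0.111  +0.000  +0.000   +0.130  +0.074  +0.611  -1.094


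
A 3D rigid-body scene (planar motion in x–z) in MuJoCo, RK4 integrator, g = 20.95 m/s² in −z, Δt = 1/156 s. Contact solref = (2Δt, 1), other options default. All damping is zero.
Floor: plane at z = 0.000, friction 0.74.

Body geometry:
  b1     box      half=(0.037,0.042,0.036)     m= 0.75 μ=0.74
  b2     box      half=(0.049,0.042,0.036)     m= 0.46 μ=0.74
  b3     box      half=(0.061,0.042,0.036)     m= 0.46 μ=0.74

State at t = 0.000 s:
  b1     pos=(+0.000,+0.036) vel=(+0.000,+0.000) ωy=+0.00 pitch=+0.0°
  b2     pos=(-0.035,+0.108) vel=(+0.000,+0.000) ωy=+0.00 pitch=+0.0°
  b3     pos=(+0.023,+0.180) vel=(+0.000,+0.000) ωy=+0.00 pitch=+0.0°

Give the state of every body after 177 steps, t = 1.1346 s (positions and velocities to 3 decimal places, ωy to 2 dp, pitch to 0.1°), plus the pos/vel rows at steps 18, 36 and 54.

State at t = 1.1346 s:
  b1     pos=(+0.000,+0.036) vel=(+0.000,+0.000) ωy=+0.00 pitch=+0.0°
  b2     pos=(-0.036,+0.108) vel=(+0.000,+0.000) ωy=+0.00 pitch=-0.3°
  b3     pos=(+0.094,+0.061) vel=(+0.000,+0.000) ωy=+0.00 pitch=+90.0°

Key-timestep trajectory:
   step    t(s)  b1.x    b1.z    b1.vx   b1.vz   b2.x    b2.z    b2.vx   b2.vz   b3.x    b3.z    b3.vx   b3.vz 
     18  0.1154   +0.000  +0.036  +0.000  +0.000   -0.035  +0.108  -0.001  +0.001   +0.040  +0.170  +0.319  -0.284
     36  0.2308   +0.000  +0.036  +0.000  +0.000   -0.036  +0.108  +0.002  +0.000   +0.103  +0.056  +0.248  -0.299
     54  0.3462   +0.000  +0.036  +0.000  +0.000   -0.036  +0.108  +0.000  +0.000   +0.092  +0.062  +0.094  -0.029


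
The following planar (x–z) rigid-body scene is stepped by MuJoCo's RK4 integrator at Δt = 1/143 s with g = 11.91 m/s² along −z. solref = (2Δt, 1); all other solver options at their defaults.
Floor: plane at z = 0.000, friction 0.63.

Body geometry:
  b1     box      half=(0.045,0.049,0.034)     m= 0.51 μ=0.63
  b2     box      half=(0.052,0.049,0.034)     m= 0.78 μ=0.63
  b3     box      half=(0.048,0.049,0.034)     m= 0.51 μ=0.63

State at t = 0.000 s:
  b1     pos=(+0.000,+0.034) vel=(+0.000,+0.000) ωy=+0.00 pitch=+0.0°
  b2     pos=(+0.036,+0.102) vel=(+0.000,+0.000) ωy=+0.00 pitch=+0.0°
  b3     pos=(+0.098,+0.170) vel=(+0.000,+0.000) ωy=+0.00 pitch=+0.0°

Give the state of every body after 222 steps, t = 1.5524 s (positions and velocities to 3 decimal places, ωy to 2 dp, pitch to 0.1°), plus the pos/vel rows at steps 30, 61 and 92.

State at t = 1.5524 s:
  b1     pos=(+0.000,+0.034) vel=(+0.000,+0.000) ωy=+0.00 pitch=+0.0°
  b2     pos=(+0.088,+0.052) vel=(+0.000,+0.000) ωy=+0.00 pitch=+90.0°
  b3     pos=(+0.288,+0.034) vel=(+0.000,+0.000) ωy=+0.00 pitch=+180.0°

Key-timestep trajectory:
   step    t(s)  b1.x    b1.z    b1.vx   b1.vz   b2.x    b2.z    b2.vx   b2.vz   b3.x    b3.z    b3.vx   b3.vz 
     30  0.2098   +0.000  +0.034  -0.001  +0.000   +0.063  +0.098  +0.296  -0.169   +0.158  +0.101  +0.476  -1.064
     61  0.4266   +0.000  +0.034  +0.000  +0.000   +0.086  +0.052  -0.035  +0.051   +0.232  +0.058  +0.103  +0.013
     92  0.6434   +0.000  +0.034  +0.000  +0.000   +0.088  +0.052  +0.000  +0.000   +0.256  +0.056  +0.232  -0.081


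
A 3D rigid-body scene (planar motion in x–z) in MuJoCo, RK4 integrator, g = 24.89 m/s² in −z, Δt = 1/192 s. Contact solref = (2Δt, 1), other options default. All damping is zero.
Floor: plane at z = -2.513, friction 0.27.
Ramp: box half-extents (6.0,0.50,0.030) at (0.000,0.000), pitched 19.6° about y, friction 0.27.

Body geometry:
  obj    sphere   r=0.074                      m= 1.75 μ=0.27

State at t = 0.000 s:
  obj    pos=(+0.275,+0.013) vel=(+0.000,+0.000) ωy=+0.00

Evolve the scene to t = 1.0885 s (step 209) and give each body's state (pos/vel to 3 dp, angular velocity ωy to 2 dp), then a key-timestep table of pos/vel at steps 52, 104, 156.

State at t = 1.0885 s:
  obj    pos=(+3.604,-1.173) vel=(+6.116,-2.178) ωy=+87.71

Key-timestep trajectory:
   step    t(s)  obj.x    obj.z    obj.vx   obj.vz 
     52  0.2708   +0.481  -0.061  +1.522  -0.542
    104  0.5417   +1.099  -0.281  +3.043  -1.084
    156  0.8125   +2.129  -0.648  +4.565  -1.625


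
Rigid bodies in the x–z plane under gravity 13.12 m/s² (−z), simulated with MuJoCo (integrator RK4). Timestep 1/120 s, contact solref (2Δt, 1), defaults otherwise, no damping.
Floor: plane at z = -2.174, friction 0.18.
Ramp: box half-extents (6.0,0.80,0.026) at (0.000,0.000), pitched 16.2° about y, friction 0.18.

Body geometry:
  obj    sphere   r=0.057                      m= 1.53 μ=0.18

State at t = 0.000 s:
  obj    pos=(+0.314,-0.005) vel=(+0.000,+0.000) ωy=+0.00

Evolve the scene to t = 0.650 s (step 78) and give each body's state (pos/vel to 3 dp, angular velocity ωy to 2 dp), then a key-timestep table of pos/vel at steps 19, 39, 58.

State at t = 0.650 s:
  obj    pos=(+0.845,-0.159) vel=(+1.632,-0.474) ωy=+29.80

Key-timestep trajectory:
   step    t(s)  obj.x    obj.z    obj.vx   obj.vz 
     19  0.1583   +0.346  -0.014  +0.398  -0.116
     39  0.3250   +0.447  -0.043  +0.816  -0.237
     58  0.4833   +0.607  -0.090  +1.214  -0.353


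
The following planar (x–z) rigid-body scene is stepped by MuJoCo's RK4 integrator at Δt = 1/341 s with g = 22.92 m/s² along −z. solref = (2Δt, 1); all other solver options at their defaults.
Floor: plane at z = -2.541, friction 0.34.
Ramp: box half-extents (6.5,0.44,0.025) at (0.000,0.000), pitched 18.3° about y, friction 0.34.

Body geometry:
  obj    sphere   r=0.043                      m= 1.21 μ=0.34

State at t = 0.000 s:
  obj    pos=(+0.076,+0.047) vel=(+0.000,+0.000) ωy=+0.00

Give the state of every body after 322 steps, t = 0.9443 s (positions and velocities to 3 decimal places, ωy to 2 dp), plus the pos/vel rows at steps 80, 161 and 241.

State at t = 0.9443 s:
  obj    pos=(+2.252,-0.673) vel=(+4.609,-1.524) ωy=+112.87

Key-timestep trajectory:
   step    t(s)  obj.x    obj.z    obj.vx   obj.vz 
     80  0.2346   +0.210  +0.002  +1.145  -0.379
    161  0.4721   +0.620  -0.133  +2.304  -0.762
    241  0.7067   +1.295  -0.357  +3.449  -1.141


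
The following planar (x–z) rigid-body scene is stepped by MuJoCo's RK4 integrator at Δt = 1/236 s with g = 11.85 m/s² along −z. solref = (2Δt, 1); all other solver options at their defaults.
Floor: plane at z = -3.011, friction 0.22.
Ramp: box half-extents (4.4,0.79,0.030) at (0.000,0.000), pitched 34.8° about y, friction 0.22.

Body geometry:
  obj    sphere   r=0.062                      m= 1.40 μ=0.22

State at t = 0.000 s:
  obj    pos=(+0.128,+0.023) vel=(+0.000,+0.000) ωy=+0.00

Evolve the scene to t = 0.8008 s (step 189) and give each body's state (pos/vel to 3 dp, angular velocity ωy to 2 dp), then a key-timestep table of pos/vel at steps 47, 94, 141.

State at t = 0.8008 s:
  obj    pos=(+1.400,-0.861) vel=(+3.177,-2.208) ωy=+62.38

Key-timestep trajectory:
   step    t(s)  obj.x    obj.z    obj.vx   obj.vz 
     47  0.1992   +0.207  -0.032  +0.790  -0.549
     94  0.3983   +0.443  -0.196  +1.580  -1.098
    141  0.5975   +0.836  -0.469  +2.370  -1.647


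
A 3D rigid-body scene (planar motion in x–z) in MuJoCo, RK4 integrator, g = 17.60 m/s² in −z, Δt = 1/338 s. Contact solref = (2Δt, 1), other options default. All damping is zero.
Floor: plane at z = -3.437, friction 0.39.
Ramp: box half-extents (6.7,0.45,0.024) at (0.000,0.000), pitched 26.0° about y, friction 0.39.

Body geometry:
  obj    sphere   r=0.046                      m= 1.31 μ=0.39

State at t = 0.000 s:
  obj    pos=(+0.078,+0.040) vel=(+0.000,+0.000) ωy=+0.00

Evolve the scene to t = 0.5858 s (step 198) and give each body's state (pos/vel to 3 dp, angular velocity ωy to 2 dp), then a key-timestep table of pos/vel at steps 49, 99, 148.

State at t = 0.5858 s:
  obj    pos=(+0.928,-0.375) vel=(+2.902,-1.415) ωy=+70.17

Key-timestep trajectory:
   step    t(s)  obj.x    obj.z    obj.vx   obj.vz 
     49  0.1450   +0.130  +0.014  +0.718  -0.350
     99  0.2929   +0.290  -0.064  +1.451  -0.708
    148  0.4379   +0.553  -0.192  +2.169  -1.058


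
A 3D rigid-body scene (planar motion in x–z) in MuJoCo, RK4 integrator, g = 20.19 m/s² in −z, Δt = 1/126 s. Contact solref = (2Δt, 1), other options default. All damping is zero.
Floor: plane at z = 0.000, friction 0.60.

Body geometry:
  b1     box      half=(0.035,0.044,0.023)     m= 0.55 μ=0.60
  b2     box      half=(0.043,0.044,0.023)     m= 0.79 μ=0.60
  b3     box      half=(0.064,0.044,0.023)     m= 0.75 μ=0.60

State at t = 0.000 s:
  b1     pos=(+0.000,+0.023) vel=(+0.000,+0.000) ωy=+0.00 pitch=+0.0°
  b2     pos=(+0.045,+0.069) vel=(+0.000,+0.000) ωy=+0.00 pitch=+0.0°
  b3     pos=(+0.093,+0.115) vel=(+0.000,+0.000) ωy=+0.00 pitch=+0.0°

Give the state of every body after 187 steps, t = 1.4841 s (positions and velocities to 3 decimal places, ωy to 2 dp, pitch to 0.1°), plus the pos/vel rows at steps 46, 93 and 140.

State at t = 1.4841 s:
  b1     pos=(-0.003,+0.023) vel=(-0.002,+0.000) ωy=+0.00 pitch=+0.0°
  b2     pos=(+0.059,+0.048) vel=(-0.001,+0.000) ωy=-0.04 pitch=+54.8°
  b3     pos=(+0.127,+0.058) vel=(+0.000,-0.001) ωy=-0.03 pitch=+39.6°

Key-timestep trajectory:
   step    t(s)  b1.x    b1.z    b1.vx   b1.vz   b2.x    b2.z    b2.vx   b2.vz   b3.x    b3.z    b3.vx   b3.vz 
     46  0.3651   -0.001  +0.023  -0.002  +0.000   +0.060  +0.049  -0.001  +0.000   +0.127  +0.060  +0.000  -0.001
     93  0.7381   -0.002  +0.023  -0.002  +0.000   +0.059  +0.048  -0.001  +0.000   +0.127  +0.059  +0.000  -0.001
    140  1.1111   -0.002  +0.023  -0.002  +0.000   +0.059  +0.048  -0.001  +0.000   +0.127  +0.059  +0.000  -0.001


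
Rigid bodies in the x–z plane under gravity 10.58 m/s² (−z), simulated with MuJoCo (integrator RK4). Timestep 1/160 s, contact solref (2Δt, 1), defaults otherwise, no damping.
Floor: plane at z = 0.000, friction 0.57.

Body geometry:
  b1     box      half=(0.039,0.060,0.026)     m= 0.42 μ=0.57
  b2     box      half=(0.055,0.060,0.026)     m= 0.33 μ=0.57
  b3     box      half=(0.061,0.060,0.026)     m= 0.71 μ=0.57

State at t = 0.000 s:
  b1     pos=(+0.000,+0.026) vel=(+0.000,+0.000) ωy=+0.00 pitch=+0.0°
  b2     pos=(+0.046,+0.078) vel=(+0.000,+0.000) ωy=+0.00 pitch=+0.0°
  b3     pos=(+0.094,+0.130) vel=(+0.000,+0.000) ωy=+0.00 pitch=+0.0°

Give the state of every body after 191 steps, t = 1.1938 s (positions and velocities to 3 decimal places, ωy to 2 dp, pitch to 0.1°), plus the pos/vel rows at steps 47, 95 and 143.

State at t = 1.1938 s:
  b1     pos=(-0.001,+0.026) vel=(-0.001,+0.000) ωy=+0.00 pitch=+0.0°
  b2     pos=(+0.064,+0.060) vel=(+0.000,+0.000) ωy=-0.02 pitch=+56.0°
  b3     pos=(+0.138,+0.062) vel=(+0.000,+0.000) ωy=-0.01 pitch=+45.5°

Key-timestep trajectory:
   step    t(s)  b1.x    b1.z    b1.vx   b1.vz   b2.x    b2.z    b2.vx   b2.vz   b3.x    b3.z    b3.vx   b3.vz 
     47  0.2938   +0.000  +0.026  +0.000  +0.000   +0.075  +0.061  -0.012  +0.001   +0.146  +0.064  -0.011  -0.003
     95  0.5938   -0.001  +0.026  -0.001  +0.000   +0.064  +0.060  +0.000  +0.000   +0.138  +0.062  +0.000  +0.000
    143  0.8938   -0.001  +0.026  -0.001  +0.000   +0.064  +0.060  +0.000  +0.000   +0.138  +0.062  +0.000  +0.000


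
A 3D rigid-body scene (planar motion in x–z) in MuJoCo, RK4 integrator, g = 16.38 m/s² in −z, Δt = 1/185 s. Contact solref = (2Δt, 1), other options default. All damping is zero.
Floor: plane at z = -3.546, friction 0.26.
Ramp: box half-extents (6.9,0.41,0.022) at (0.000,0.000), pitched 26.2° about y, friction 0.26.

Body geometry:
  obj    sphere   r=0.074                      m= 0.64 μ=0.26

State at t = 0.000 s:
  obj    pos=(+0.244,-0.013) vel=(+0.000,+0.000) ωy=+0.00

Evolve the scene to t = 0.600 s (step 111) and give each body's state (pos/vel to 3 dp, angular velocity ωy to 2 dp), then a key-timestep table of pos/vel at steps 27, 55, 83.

State at t = 0.600 s:
  obj    pos=(+1.078,-0.424) vel=(+2.781,-1.369) ωy=+41.87

Key-timestep trajectory:
   step    t(s)  obj.x    obj.z    obj.vx   obj.vz 
     27  0.1459   +0.293  -0.037  +0.677  -0.333
     55  0.2973   +0.449  -0.114  +1.378  -0.678
     83  0.4486   +0.711  -0.243  +2.080  -1.023


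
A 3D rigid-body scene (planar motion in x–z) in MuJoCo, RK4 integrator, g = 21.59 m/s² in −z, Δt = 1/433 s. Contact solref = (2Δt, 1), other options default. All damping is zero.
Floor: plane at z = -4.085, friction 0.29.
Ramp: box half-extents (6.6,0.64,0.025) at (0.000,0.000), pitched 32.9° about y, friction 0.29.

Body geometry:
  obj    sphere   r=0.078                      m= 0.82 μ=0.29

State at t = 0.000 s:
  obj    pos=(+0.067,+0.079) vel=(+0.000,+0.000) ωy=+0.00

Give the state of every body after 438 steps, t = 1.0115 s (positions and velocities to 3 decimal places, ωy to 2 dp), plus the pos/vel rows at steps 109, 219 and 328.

State at t = 1.0115 s:
  obj    pos=(+3.666,-2.249) vel=(+7.115,-4.603) ωy=+108.62

Key-timestep trajectory:
   step    t(s)  obj.x    obj.z    obj.vx   obj.vz 
    109  0.2517   +0.290  -0.065  +1.771  -1.146
    219  0.5058   +0.967  -0.503  +3.557  -2.301
    328  0.7575   +2.085  -1.226  +5.328  -3.447


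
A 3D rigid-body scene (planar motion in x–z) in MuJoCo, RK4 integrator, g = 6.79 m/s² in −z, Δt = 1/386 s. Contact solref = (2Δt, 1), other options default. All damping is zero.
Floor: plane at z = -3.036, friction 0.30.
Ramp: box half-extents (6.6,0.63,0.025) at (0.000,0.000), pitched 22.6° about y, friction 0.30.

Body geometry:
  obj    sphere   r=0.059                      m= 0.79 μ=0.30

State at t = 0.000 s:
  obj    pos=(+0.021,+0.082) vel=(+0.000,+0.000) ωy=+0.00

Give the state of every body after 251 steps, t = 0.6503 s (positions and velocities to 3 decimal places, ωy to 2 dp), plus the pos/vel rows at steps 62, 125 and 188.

State at t = 0.6503 s:
  obj    pos=(+0.385,-0.069) vel=(+1.119,-0.466) ωy=+20.54

Key-timestep trajectory:
   step    t(s)  obj.x    obj.z    obj.vx   obj.vz 
     62  0.1606   +0.043  +0.073  +0.276  -0.115
    125  0.3238   +0.111  +0.045  +0.557  -0.232
    188  0.4870   +0.225  -0.003  +0.838  -0.349


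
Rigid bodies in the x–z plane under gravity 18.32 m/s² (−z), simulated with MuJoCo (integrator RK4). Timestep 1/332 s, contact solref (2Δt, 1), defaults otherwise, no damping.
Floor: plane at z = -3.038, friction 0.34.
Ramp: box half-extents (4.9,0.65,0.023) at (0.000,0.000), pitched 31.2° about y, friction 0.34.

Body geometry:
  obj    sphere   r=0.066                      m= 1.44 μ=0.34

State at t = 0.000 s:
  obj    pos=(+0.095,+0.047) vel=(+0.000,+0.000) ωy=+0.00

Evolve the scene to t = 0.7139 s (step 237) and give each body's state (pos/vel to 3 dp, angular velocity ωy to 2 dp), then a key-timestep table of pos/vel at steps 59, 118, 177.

State at t = 0.7139 s:
  obj    pos=(+1.572,-0.848) vel=(+4.139,-2.507) ωy=+73.31

Key-timestep trajectory:
   step    t(s)  obj.x    obj.z    obj.vx   obj.vz 
     59  0.1777   +0.186  -0.009  +1.031  -0.624
    118  0.3554   +0.461  -0.175  +2.061  -1.248
    177  0.5331   +0.919  -0.453  +3.091  -1.872


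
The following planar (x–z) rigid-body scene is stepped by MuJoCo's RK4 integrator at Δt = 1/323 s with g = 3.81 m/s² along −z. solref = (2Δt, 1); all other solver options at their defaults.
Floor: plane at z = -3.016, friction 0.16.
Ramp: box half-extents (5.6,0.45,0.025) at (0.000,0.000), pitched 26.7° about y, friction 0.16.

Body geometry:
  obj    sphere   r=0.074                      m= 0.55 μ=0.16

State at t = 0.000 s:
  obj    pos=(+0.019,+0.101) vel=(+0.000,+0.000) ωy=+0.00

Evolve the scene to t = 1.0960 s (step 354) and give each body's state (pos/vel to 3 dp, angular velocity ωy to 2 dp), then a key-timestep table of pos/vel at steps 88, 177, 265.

State at t = 1.0960 s:
  obj    pos=(+0.675,-0.229) vel=(+1.197,-0.602) ωy=+18.11

Key-timestep trajectory:
   step    t(s)  obj.x    obj.z    obj.vx   obj.vz 
     88  0.2724   +0.060  +0.081  +0.298  -0.150
    177  0.5480   +0.183  +0.019  +0.599  -0.301
    265  0.8204   +0.387  -0.084  +0.896  -0.451


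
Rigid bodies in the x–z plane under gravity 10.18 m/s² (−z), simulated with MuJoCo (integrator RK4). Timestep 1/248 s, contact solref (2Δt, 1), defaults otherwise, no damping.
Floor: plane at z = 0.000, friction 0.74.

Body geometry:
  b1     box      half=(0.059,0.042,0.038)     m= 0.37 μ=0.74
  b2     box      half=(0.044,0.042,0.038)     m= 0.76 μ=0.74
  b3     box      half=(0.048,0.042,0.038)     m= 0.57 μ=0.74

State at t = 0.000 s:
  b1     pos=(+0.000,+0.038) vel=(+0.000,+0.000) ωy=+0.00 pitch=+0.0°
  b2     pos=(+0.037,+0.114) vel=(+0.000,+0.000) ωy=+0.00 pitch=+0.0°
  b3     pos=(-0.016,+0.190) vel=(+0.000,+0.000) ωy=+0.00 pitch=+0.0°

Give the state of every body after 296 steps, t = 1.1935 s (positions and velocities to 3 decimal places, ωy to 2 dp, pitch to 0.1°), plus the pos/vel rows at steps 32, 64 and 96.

State at t = 1.1935 s:
  b1     pos=(+0.000,+0.038) vel=(+0.000,+0.000) ωy=+0.00 pitch=+0.0°
  b2     pos=(+0.037,+0.114) vel=(+0.000,+0.000) ωy=+0.00 pitch=+0.0°
  b3     pos=(-0.137,+0.038) vel=(+0.000,+0.000) ωy=+0.00 pitch=+180.0°

Key-timestep trajectory:
   step    t(s)  b1.x    b1.z    b1.vx   b1.vz   b2.x    b2.z    b2.vx   b2.vz   b3.x    b3.z    b3.vx   b3.vz 
     32  0.1290   +0.000  +0.038  +0.001  +0.000   +0.037  +0.114  +0.001  +0.000   -0.028  +0.185  -0.201  -0.124
     64  0.2581   +0.000  +0.038  +0.001  -0.002   +0.037  +0.114  -0.001  -0.001   -0.063  +0.122  -0.572  -0.042
     96  0.3871   +0.000  +0.038  +0.000  +0.000   +0.037  +0.114  +0.000  +0.000   -0.138  +0.045  -0.582  -1.254


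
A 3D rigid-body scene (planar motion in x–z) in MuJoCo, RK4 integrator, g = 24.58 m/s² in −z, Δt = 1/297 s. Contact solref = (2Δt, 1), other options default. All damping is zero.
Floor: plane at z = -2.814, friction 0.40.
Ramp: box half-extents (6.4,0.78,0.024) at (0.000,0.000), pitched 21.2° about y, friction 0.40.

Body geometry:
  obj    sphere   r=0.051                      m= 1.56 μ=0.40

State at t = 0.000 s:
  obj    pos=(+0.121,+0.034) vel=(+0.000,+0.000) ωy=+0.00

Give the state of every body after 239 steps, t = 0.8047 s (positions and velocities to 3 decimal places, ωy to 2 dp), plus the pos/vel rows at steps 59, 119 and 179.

State at t = 0.8047 s:
  obj    pos=(+2.038,-0.710) vel=(+4.763,-1.848) ωy=+100.17

Key-timestep trajectory:
   step    t(s)  obj.x    obj.z    obj.vx   obj.vz 
     59  0.1987   +0.238  -0.012  +1.176  -0.456
    119  0.4007   +0.596  -0.151  +2.372  -0.920
    179  0.6027   +1.196  -0.383  +3.568  -1.384


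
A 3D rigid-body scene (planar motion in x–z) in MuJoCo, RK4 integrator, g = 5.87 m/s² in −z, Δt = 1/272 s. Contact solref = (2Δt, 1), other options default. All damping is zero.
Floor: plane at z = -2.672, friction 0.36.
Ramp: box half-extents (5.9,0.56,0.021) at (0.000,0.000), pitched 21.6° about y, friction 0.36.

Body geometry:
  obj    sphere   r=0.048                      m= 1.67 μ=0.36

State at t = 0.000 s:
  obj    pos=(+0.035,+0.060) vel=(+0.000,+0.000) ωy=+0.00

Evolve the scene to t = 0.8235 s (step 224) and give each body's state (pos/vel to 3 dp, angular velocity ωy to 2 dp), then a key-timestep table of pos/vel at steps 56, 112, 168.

State at t = 0.8235 s:
  obj    pos=(+0.522,-0.132) vel=(+1.182,-0.468) ωy=+26.48

Key-timestep trajectory:
   step    t(s)  obj.x    obj.z    obj.vx   obj.vz 
     56  0.2059   +0.066  +0.048  +0.296  -0.117
    112  0.4118   +0.157  +0.012  +0.591  -0.234
    168  0.6176   +0.309  -0.048  +0.886  -0.351


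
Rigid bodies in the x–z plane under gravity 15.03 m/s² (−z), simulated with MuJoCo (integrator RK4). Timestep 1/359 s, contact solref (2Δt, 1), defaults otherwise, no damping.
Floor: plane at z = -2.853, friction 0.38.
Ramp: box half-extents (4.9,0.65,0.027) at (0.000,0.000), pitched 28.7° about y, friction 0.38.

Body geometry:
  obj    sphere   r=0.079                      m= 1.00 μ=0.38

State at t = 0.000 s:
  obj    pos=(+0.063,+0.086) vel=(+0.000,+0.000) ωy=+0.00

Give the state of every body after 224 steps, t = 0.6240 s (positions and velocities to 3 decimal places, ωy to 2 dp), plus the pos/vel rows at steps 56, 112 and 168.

State at t = 0.6240 s:
  obj    pos=(+0.944,-0.396) vel=(+2.822,-1.545) ωy=+40.71

Key-timestep trajectory:
   step    t(s)  obj.x    obj.z    obj.vx   obj.vz 
     56  0.1560   +0.118  +0.056  +0.706  -0.386
    112  0.3120   +0.283  -0.034  +1.411  -0.772
    168  0.4680   +0.558  -0.185  +2.116  -1.159


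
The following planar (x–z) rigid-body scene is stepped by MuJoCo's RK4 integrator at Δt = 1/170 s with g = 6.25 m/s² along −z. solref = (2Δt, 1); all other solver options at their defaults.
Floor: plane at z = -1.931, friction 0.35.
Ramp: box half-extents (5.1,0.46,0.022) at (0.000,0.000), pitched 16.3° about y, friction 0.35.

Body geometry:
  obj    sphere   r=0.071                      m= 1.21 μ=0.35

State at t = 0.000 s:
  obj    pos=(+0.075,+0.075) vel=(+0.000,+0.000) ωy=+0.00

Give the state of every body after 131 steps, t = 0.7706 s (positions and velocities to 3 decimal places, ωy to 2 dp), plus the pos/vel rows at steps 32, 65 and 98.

State at t = 0.7706 s:
  obj    pos=(+0.432,-0.029) vel=(+0.927,-0.271) ωy=+13.60

Key-timestep trajectory:
   step    t(s)  obj.x    obj.z    obj.vx   obj.vz 
     32  0.1882   +0.096  +0.069  +0.226  -0.066
     65  0.3824   +0.163  +0.049  +0.460  -0.134
     98  0.5765   +0.275  +0.017  +0.693  -0.203


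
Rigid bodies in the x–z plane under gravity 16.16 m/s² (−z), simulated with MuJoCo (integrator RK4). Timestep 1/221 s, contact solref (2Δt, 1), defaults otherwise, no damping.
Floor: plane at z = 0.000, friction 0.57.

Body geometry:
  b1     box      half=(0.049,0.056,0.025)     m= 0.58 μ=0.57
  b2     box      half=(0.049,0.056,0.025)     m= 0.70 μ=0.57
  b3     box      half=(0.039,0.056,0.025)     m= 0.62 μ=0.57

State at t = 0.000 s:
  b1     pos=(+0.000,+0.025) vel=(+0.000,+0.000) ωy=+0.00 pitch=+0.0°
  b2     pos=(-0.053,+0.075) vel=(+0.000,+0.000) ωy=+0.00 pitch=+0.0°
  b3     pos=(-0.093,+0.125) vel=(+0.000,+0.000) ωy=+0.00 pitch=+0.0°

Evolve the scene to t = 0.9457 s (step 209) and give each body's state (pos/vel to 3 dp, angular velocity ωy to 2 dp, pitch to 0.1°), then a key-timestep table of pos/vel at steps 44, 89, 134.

State at t = 0.9457 s:
  b1     pos=(+0.000,+0.025) vel=(+0.000,+0.000) ωy=+0.00 pitch=+0.0°
  b2     pos=(-0.100,+0.049) vel=(+0.000,+0.000) ωy=+0.00 pitch=-90.0°
  b3     pos=(-0.172,+0.039) vel=(+0.000,+0.000) ωy=+0.00 pitch=-90.0°

Key-timestep trajectory:
   step    t(s)  b1.x    b1.z    b1.vx   b1.vz   b2.x    b2.z    b2.vx   b2.vz   b3.x    b3.z    b3.vx   b3.vz 
     44  0.1991   +0.000  +0.025  +0.000  +0.000   -0.096  +0.051  -0.468  -0.214   -0.172  +0.039  -0.495  -0.241
     89  0.4027   +0.000  +0.025  +0.000  +0.000   -0.116  +0.054  +0.188  -0.027   -0.174  +0.040  +0.189  -0.097
    134  0.6063   +0.000  +0.025  +0.000  +0.000   -0.101  +0.049  -0.135  +0.066   -0.172  +0.039  +0.000  +0.000


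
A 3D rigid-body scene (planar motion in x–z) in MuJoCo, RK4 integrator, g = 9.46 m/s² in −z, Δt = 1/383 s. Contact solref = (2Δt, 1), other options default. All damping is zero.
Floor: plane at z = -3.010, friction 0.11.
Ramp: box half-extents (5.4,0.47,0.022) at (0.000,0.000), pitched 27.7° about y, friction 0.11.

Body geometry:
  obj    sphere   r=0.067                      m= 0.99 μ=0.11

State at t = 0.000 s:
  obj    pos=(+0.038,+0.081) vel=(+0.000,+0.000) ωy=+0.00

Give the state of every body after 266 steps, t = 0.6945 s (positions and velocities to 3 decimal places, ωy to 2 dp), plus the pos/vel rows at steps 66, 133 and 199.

State at t = 0.6945 s:
  obj    pos=(+0.780,-0.309) vel=(+2.138,-1.120) ωy=+23.88

Key-timestep trajectory:
   step    t(s)  obj.x    obj.z    obj.vx   obj.vz 
     66  0.1723   +0.084  +0.057  +0.528  -0.285
    133  0.3473   +0.223  -0.017  +1.073  -0.549
    199  0.5196   +0.453  -0.137  +1.608  -0.817


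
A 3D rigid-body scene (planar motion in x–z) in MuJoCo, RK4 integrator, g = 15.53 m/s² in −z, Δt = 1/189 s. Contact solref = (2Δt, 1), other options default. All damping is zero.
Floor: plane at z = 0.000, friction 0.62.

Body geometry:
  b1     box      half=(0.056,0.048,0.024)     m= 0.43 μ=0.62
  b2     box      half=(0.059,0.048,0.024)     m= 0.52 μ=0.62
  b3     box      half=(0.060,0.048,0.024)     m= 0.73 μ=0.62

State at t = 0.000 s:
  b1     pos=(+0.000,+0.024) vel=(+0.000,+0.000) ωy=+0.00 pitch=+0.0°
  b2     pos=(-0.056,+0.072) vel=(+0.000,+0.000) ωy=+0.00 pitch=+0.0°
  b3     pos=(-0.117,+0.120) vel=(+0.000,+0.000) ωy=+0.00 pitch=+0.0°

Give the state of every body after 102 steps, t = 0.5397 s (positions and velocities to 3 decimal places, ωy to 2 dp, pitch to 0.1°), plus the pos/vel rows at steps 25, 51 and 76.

State at t = 0.5397 s:
  b1     pos=(+0.001,+0.024) vel=(+0.001,+0.000) ωy=+0.00 pitch=+0.0°
  b2     pos=(-0.075,+0.062) vel=(+0.001,+0.000) ωy=+0.03 pitch=-53.6°
  b3     pos=(-0.153,+0.058) vel=(+0.000,+0.000) ωy=+0.01 pitch=-41.3°

Key-timestep trajectory:
   step    t(s)  b1.x    b1.z    b1.vx   b1.vz   b2.x    b2.z    b2.vx   b2.vz   b3.x    b3.z    b3.vx   b3.vz 
     25  0.1323   +0.000  +0.024  +0.000  +0.000   -0.073  +0.064  -0.259  -0.267   -0.155  +0.055  -0.147  -0.441
     51  0.2698   +0.000  +0.024  +0.001  +0.000   -0.075  +0.062  -0.013  -0.007   -0.153  +0.058  -0.003  -0.002
     76  0.4021   +0.001  +0.024  +0.001  +0.000   -0.075  +0.062  +0.001  +0.000   -0.153  +0.058  +0.000  +0.000


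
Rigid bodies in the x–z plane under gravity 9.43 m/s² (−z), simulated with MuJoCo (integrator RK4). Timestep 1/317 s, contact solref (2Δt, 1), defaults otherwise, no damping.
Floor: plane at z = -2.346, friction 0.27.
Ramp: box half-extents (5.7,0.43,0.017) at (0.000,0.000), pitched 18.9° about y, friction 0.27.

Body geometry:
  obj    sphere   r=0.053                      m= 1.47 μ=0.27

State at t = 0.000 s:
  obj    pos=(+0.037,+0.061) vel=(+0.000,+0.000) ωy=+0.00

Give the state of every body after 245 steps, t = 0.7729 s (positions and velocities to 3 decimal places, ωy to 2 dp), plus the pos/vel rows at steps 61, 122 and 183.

State at t = 0.7729 s:
  obj    pos=(+0.654,-0.150) vel=(+1.595,-0.546) ωy=+31.81

Key-timestep trajectory:
   step    t(s)  obj.x    obj.z    obj.vx   obj.vz 
     61  0.1924   +0.075  +0.048  +0.397  -0.136
    122  0.3849   +0.190  +0.009  +0.794  -0.272
    183  0.5773   +0.381  -0.056  +1.192  -0.408


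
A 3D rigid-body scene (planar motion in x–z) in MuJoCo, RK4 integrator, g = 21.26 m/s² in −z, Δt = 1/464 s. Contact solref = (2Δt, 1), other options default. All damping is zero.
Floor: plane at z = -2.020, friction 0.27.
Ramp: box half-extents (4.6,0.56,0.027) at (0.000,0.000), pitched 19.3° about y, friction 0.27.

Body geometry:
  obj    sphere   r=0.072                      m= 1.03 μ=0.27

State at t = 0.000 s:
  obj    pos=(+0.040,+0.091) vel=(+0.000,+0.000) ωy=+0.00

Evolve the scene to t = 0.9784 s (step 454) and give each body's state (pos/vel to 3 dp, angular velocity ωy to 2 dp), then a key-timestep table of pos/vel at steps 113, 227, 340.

State at t = 0.9784 s:
  obj    pos=(+2.308,-0.703) vel=(+4.635,-1.623) ωy=+68.20

Key-timestep trajectory:
   step    t(s)  obj.x    obj.z    obj.vx   obj.vz 
    113  0.2435   +0.180  +0.042  +1.154  -0.404
    227  0.4892   +0.607  -0.108  +2.318  -0.812
    340  0.7328   +1.312  -0.354  +3.471  -1.216


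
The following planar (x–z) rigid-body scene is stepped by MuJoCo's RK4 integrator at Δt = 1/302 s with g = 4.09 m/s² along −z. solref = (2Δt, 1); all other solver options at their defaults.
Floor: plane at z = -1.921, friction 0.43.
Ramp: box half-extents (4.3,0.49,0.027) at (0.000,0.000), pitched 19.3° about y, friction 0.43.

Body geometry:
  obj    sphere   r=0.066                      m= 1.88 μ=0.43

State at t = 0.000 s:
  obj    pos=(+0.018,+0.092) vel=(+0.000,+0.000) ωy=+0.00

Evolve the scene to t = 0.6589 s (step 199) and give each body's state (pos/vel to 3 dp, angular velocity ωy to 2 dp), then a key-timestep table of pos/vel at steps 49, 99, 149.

State at t = 0.6589 s:
  obj    pos=(+0.216,+0.023) vel=(+0.601,-0.210) ωy=+9.64

Key-timestep trajectory:
   step    t(s)  obj.x    obj.z    obj.vx   obj.vz 
     49  0.1623   +0.030  +0.088  +0.148  -0.052
     99  0.3278   +0.067  +0.075  +0.299  -0.105
    149  0.4934   +0.129  +0.053  +0.450  -0.157


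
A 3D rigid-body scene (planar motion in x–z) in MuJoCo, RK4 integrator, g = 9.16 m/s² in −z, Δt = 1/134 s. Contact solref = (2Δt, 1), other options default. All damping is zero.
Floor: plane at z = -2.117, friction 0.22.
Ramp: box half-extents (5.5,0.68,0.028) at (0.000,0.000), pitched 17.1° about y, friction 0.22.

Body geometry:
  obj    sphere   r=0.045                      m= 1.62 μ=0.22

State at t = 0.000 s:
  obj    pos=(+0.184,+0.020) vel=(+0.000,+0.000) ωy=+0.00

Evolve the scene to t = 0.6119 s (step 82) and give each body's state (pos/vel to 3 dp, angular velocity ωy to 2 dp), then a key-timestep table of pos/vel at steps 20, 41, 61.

State at t = 0.6119 s:
  obj    pos=(+0.528,-0.086) vel=(+1.125,-0.346) ωy=+26.15

Key-timestep trajectory:
   step    t(s)  obj.x    obj.z    obj.vx   obj.vz 
     20  0.1493   +0.204  +0.013  +0.275  -0.084
     41  0.3060   +0.270  -0.007  +0.563  -0.173
     61  0.4552   +0.375  -0.039  +0.837  -0.258
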